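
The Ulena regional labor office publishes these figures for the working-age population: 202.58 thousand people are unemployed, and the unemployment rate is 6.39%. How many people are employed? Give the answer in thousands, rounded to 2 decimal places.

About 2,967.69 thousand are employed.

Labor force = U / u = 202.58 / 0.0639 ≈ 3,170.27 thousand.
Employed = labor force − unemployed = 3,170.27 − 202.58 = 2,967.69 thousand.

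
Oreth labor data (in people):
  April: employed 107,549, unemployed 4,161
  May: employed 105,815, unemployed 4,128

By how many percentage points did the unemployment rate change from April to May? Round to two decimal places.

The unemployment rate changed by +0.03 percentage points.

April: labor force = 107,549 + 4,161 = 111,710; u = 4,161/111,710 = 3.72%.
May: labor force = 105,815 + 4,128 = 109,943; u = 4,128/109,943 = 3.75%.
Change = 3.75% − 3.72% = +0.03 pp.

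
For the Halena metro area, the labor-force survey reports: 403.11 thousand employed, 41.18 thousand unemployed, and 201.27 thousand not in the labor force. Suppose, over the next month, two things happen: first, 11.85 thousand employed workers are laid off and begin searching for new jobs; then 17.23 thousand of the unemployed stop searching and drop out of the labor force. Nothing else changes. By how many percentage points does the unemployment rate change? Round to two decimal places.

The unemployment rate changes by −0.89 percentage points.

Initially, labor force = 403.11 + 41.18 = 444.29 thousand, so u = 41.18/444.29 = 9.27%.
After the first change, employed falls and unemployed rises by 11.85; labor force unchanged → E = 391.26, U = 53.03, labor force = 444.29 thousand.
After the second change, unemployed and labor force both fall by 17.23 → E = 391.26, U = 35.80, labor force = 427.06 thousand.
New unemployment rate = 35.80 / 427.06 = 8.38%.
Change = 8.38% − 9.27% = −0.89 percentage points.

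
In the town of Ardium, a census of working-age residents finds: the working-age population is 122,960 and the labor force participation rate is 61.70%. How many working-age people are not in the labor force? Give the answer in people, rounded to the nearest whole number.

Share not in the labor force = 1 − 0.6170 = 0.3830.
Not in labor force = 0.3830 × 122,960 ≈ 47,094.

About 47,094 are not in the labor force.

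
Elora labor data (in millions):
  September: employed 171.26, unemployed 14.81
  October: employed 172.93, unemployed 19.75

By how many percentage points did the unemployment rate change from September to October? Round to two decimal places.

September: labor force = 171.26 + 14.81 = 186.07; u = 14.81/186.07 = 7.96%.
October: labor force = 172.93 + 19.75 = 192.68; u = 19.75/192.68 = 10.25%.
Change = 10.25% − 7.96% = +2.29 pp.

The unemployment rate changed by +2.29 percentage points.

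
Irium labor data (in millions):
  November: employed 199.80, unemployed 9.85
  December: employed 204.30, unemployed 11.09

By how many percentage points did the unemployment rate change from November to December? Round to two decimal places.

November: labor force = 199.80 + 9.85 = 209.65; u = 9.85/209.65 = 4.70%.
December: labor force = 204.30 + 11.09 = 215.39; u = 11.09/215.39 = 5.15%.
Change = 5.15% − 4.70% = +0.45 pp.

The unemployment rate changed by +0.45 percentage points.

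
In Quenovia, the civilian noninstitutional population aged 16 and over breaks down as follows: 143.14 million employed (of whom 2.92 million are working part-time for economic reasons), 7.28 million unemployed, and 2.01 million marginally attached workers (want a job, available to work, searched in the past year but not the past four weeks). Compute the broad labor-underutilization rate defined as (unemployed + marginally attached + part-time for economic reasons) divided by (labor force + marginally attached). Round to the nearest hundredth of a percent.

Labor force = 143.14 + 7.28 = 150.42 million.
Numerator = 7.28 + 2.01 + 2.92 = 12.21 million.
Denominator = 150.42 + 2.01 = 152.43 million.
Broad rate = 12.21 / 152.43 = 8.01%.

Broad underutilization rate ≈ 8.01%.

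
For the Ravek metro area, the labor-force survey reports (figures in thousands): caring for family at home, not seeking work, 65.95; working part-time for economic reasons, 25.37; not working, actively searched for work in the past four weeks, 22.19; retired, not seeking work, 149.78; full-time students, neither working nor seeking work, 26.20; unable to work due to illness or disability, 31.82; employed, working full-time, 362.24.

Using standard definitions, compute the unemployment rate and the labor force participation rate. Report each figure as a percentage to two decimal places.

Unemployment rate ≈ 5.41%; labor force participation rate ≈ 59.95%.

Employed = 25.37 + 362.24 = 387.61 thousand (anyone who worked, including part-time for economic reasons, counts as employed).
Unemployed = 22.19 thousand.
Labor force = 387.61 + 22.19 = 409.80 thousand.
Not in labor force = 65.95 + 149.78 + 26.20 + 31.82 = 273.75 thousand (those not working and not actively searching are outside the labor force).
Civilian working-age population = 409.80 + 273.75 = 683.55 thousand.
Unemployment rate = 22.19 / 409.80 = 5.41%.
Labor force participation rate = 409.80 / 683.55 = 59.95%.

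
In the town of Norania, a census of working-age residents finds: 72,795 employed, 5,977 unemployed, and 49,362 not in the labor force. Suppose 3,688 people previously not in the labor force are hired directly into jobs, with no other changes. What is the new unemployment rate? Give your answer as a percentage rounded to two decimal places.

New unemployment rate ≈ 7.25%.

Initially, labor force = 72,795 + 5,977 = 78,772, so u = 5,977/78,772 = 7.59%.
After the change, employed and labor force both rise by 3,688; unemployed unchanged → E = 76,483, U = 5,977, labor force = 82,460.
New unemployment rate = 5,977 / 82,460 = 7.25%.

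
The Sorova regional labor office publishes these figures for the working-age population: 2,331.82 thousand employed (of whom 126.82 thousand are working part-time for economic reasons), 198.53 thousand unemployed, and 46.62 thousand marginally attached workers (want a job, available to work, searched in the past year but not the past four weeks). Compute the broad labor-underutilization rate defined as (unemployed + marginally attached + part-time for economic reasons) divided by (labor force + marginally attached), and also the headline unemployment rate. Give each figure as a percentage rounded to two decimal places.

Labor force = 2,331.82 + 198.53 = 2,530.35 thousand.
Numerator = 198.53 + 46.62 + 126.82 = 371.97 thousand.
Denominator = 2,530.35 + 46.62 = 2,576.97 thousand.
Broad rate = 371.97 / 2,576.97 = 14.43%.
Headline unemployment rate = 198.53 / 2,530.35 = 7.85%.

Broad underutilization rate ≈ 14.43%; headline unemployment rate ≈ 7.85%.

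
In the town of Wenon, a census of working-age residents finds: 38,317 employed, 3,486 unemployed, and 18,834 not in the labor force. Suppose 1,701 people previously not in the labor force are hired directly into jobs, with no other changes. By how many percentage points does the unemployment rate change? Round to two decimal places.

The unemployment rate changes by −0.33 percentage points.

Initially, labor force = 38,317 + 3,486 = 41,803, so u = 3,486/41,803 = 8.34%.
After the change, employed and labor force both rise by 1,701; unemployed unchanged → E = 40,018, U = 3,486, labor force = 43,504.
New unemployment rate = 3,486 / 43,504 = 8.01%.
Change = 8.01% − 8.34% = −0.33 percentage points.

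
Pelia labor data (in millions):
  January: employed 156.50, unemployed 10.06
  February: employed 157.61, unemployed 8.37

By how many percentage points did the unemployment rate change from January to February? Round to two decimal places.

The unemployment rate changed by −1.00 percentage points.

January: labor force = 156.50 + 10.06 = 166.56; u = 10.06/166.56 = 6.04%.
February: labor force = 157.61 + 8.37 = 165.98; u = 8.37/165.98 = 5.04%.
Change = 5.04% − 6.04% = −1.00 pp.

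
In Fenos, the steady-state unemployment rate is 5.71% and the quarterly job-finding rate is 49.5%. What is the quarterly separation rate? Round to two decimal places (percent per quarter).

Separation rate ≈ 3.00% per quarter.

From u* = s/(s+f): s = u·f/(1−u).
s = 0.0571 × 49.5 / (1 − 0.0571) = 2.8264 / 0.9429 ≈ 3.00% per quarter.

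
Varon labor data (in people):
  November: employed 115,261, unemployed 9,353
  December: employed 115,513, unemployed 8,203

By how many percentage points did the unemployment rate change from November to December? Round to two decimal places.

November: labor force = 115,261 + 9,353 = 124,614; u = 9,353/124,614 = 7.51%.
December: labor force = 115,513 + 8,203 = 123,716; u = 8,203/123,716 = 6.63%.
Change = 6.63% − 7.51% = −0.88 pp.

The unemployment rate changed by −0.88 percentage points.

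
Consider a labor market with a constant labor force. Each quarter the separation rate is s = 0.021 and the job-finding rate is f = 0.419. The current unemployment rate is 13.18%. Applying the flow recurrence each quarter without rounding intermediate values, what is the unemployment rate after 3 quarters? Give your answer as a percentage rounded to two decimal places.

Unemployment rate after three quarters ≈ 6.25%.

With a fixed labor force, u_{t+1} = u_t + s·(1−u_t) − f·u_t = u_t·(1−s−f) + s.
Here 1−s−f = 0.560 and s = 0.021.
u_1 = 0.131800 × 0.560 + 0.021 = 0.094808.
u_2 = 0.094808 × 0.560 + 0.021 = 0.074092.
u_3 = 0.074092 × 0.560 + 0.021 = 0.062492.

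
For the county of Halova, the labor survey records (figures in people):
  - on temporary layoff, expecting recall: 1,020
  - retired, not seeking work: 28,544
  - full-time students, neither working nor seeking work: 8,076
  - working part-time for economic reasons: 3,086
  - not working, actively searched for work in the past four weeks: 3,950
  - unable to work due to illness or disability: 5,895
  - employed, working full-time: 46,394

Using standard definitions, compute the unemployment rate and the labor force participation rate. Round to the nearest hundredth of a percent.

Employed = 3,086 + 46,394 = 49,480 (anyone who worked, including part-time for economic reasons, counts as employed).
Unemployed = 1,020 + 3,950 = 4,970 (jobless and actively searching, or on temporary layoff).
Labor force = 49,480 + 4,970 = 54,450.
Not in labor force = 28,544 + 8,076 + 5,895 = 42,515 (those not working and not actively searching are outside the labor force).
Civilian working-age population = 54,450 + 42,515 = 96,965.
Unemployment rate = 4,970 / 54,450 = 9.13%.
Labor force participation rate = 54,450 / 96,965 = 56.15%.

Unemployment rate ≈ 9.13%; labor force participation rate ≈ 56.15%.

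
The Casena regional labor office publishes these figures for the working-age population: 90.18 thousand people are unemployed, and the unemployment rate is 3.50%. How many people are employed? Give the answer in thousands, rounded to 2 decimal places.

About 2,486.39 thousand are employed.

Labor force = U / u = 90.18 / 0.0350 ≈ 2,576.57 thousand.
Employed = labor force − unemployed = 2,576.57 − 90.18 = 2,486.39 thousand.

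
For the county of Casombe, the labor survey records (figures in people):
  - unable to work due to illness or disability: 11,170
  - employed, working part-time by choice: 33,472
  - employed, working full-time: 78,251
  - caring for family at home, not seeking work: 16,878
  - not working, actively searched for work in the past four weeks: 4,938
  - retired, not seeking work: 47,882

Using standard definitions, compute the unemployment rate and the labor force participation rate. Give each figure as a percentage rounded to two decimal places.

Employed = 33,472 + 78,251 = 111,723.
Unemployed = 4,938.
Labor force = 111,723 + 4,938 = 116,661.
Not in labor force = 11,170 + 16,878 + 47,882 = 75,930 (those not working and not actively searching are outside the labor force).
Civilian working-age population = 116,661 + 75,930 = 192,591.
Unemployment rate = 4,938 / 116,661 = 4.23%.
Labor force participation rate = 116,661 / 192,591 = 60.57%.

Unemployment rate ≈ 4.23%; labor force participation rate ≈ 60.57%.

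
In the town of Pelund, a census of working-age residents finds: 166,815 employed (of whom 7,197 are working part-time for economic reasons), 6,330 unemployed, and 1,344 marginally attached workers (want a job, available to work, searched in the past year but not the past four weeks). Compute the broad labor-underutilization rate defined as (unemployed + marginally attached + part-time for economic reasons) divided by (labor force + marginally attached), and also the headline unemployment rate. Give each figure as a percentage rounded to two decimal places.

Broad underutilization rate ≈ 8.52%; headline unemployment rate ≈ 3.66%.

Labor force = 166,815 + 6,330 = 173,145.
Numerator = 6,330 + 1,344 + 7,197 = 14,871.
Denominator = 173,145 + 1,344 = 174,489.
Broad rate = 14,871 / 174,489 = 8.52%.
Headline unemployment rate = 6,330 / 173,145 = 3.66%.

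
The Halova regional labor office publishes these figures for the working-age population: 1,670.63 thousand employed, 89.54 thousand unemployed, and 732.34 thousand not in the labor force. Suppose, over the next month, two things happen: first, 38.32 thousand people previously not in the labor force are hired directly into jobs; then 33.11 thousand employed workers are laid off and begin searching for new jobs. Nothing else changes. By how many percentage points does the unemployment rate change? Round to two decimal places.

The unemployment rate changes by +1.73 percentage points.

Initially, labor force = 1,670.63 + 89.54 = 1,760.17 thousand, so u = 89.54/1,760.17 = 5.09%.
After the first change, employed and labor force both rise by 38.32; unemployed unchanged → E = 1,708.95, U = 89.54, labor force = 1,798.49 thousand.
After the second change, employed falls and unemployed rises by 33.11; labor force unchanged → E = 1,675.84, U = 122.65, labor force = 1,798.49 thousand.
New unemployment rate = 122.65 / 1,798.49 = 6.82%.
Change = 6.82% − 5.09% = +1.73 percentage points.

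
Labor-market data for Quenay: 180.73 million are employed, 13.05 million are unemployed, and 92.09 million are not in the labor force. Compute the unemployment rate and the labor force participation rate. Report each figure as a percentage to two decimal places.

Labor force = employed + unemployed = 180.73 + 13.05 = 193.78 million.
Working-age population = 193.78 + 92.09 = 285.87 million.
Unemployment rate = 13.05 / 193.78 = 6.73%.
Labor force participation rate = 193.78 / 285.87 = 67.79%.

Unemployment rate ≈ 6.73%; labor force participation rate ≈ 67.79%.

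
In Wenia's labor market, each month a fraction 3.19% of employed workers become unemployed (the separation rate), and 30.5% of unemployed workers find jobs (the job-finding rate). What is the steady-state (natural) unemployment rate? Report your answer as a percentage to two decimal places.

Steady-state unemployment rate ≈ 9.47%.

At steady state the flows balance: s·E = f·U, so U/(E+U) = s/(s+f).
u* = 3.19 / (3.19 + 30.5) = 3.19 / 33.69 = 9.47%.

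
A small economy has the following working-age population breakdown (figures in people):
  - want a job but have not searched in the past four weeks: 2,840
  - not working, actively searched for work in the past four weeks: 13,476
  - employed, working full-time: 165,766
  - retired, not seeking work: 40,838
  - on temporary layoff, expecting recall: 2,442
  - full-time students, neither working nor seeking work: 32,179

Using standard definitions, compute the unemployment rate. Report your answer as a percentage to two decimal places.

Employed = 165,766.
Unemployed = 13,476 + 2,442 = 15,918 (jobless and actively searching, or on temporary layoff).
Labor force = 165,766 + 15,918 = 181,684.
Unemployment rate = 15,918 / 181,684 = 8.76%.

Unemployment rate ≈ 8.76%.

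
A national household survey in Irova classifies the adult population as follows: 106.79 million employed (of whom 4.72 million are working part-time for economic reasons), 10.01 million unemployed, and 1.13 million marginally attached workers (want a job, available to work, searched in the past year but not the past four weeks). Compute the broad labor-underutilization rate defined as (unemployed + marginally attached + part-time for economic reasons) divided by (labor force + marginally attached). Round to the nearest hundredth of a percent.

Broad underutilization rate ≈ 13.45%.

Labor force = 106.79 + 10.01 = 116.80 million.
Numerator = 10.01 + 1.13 + 4.72 = 15.86 million.
Denominator = 116.80 + 1.13 = 117.93 million.
Broad rate = 15.86 / 117.93 = 13.45%.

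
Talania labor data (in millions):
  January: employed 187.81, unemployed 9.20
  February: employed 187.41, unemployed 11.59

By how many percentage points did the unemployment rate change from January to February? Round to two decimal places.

January: labor force = 187.81 + 9.20 = 197.01; u = 9.20/197.01 = 4.67%.
February: labor force = 187.41 + 11.59 = 199.00; u = 11.59/199.00 = 5.82%.
Change = 5.82% − 4.67% = +1.15 pp.

The unemployment rate changed by +1.15 percentage points.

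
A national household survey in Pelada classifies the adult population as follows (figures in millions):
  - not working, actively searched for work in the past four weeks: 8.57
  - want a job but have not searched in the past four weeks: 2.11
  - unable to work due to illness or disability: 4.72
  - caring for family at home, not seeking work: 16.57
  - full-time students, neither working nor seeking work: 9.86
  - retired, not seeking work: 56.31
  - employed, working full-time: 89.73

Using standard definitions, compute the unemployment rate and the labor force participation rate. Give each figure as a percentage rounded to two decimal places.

Employed = 89.73 million.
Unemployed = 8.57 million.
Labor force = 89.73 + 8.57 = 98.30 million.
Not in labor force = 2.11 + 4.72 + 16.57 + 9.86 + 56.31 = 89.57 million (those not working and not actively searching are outside the labor force — including those who want a job but have given up searching).
Civilian working-age population = 98.30 + 89.57 = 187.87 million.
Unemployment rate = 8.57 / 98.30 = 8.72%.
Labor force participation rate = 98.30 / 187.87 = 52.32%.

Unemployment rate ≈ 8.72%; labor force participation rate ≈ 52.32%.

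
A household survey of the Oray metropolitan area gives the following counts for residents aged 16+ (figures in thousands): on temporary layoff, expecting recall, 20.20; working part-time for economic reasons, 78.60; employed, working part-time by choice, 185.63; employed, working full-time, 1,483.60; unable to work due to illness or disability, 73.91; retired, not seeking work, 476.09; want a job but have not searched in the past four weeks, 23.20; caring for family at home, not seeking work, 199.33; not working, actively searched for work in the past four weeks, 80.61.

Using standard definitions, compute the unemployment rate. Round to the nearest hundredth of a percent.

Employed = 78.60 + 185.63 + 1,483.60 = 1,747.83 thousand (anyone who worked, including part-time for economic reasons, counts as employed).
Unemployed = 20.20 + 80.61 = 100.81 thousand (jobless and actively searching, or on temporary layoff).
Labor force = 1,747.83 + 100.81 = 1,848.64 thousand.
Unemployment rate = 100.81 / 1,848.64 = 5.45%.

Unemployment rate ≈ 5.45%.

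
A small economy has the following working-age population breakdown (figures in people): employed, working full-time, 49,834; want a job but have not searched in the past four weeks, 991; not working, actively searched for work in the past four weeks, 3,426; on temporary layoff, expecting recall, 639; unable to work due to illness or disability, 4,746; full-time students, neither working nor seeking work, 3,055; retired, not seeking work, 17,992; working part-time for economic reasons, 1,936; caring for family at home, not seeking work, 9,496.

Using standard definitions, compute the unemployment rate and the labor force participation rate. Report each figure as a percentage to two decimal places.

Employed = 49,834 + 1,936 = 51,770 (anyone who worked, including part-time for economic reasons, counts as employed).
Unemployed = 3,426 + 639 = 4,065 (jobless and actively searching, or on temporary layoff).
Labor force = 51,770 + 4,065 = 55,835.
Not in labor force = 991 + 4,746 + 3,055 + 17,992 + 9,496 = 36,280 (those not working and not actively searching are outside the labor force — including those who want a job but have given up searching).
Civilian working-age population = 55,835 + 36,280 = 92,115.
Unemployment rate = 4,065 / 55,835 = 7.28%.
Labor force participation rate = 55,835 / 92,115 = 60.61%.

Unemployment rate ≈ 7.28%; labor force participation rate ≈ 60.61%.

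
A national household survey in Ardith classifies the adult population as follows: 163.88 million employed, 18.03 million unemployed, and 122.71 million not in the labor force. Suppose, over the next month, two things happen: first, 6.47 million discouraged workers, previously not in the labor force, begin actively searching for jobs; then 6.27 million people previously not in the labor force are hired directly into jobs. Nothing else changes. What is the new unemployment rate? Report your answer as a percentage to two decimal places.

Initially, labor force = 163.88 + 18.03 = 181.91 million, so u = 18.03/181.91 = 9.91%.
After the first change, unemployed and labor force both rise by 6.47 → E = 163.88, U = 24.50, labor force = 188.38 million.
After the second change, employed and labor force both rise by 6.27; unemployed unchanged → E = 170.15, U = 24.50, labor force = 194.65 million.
New unemployment rate = 24.50 / 194.65 = 12.59%.

New unemployment rate ≈ 12.59%.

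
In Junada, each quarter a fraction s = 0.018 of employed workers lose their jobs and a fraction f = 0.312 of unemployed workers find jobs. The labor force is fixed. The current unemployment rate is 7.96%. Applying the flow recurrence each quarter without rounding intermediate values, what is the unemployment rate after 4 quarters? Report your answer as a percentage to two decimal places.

With a fixed labor force, u_{t+1} = u_t + s·(1−u_t) − f·u_t = u_t·(1−s−f) + s.
Here 1−s−f = 0.670 and s = 0.018.
u_1 = 0.079600 × 0.670 + 0.018 = 0.071332.
u_2 = 0.071332 × 0.670 + 0.018 = 0.065792.
u_3 = 0.065792 × 0.670 + 0.018 = 0.062081.
u_4 = 0.062081 × 0.670 + 0.018 = 0.059594.

Unemployment rate after four quarters ≈ 5.96%.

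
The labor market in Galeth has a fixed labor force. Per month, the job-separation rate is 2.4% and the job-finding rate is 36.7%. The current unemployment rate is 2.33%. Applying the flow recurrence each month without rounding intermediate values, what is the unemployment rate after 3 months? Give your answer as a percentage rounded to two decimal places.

With a fixed labor force, u_{t+1} = u_t + s·(1−u_t) − f·u_t = u_t·(1−s−f) + s.
Here 1−s−f = 0.609 and s = 0.024.
u_1 = 0.023300 × 0.609 + 0.024 = 0.038190.
u_2 = 0.038190 × 0.609 + 0.024 = 0.047258.
u_3 = 0.047258 × 0.609 + 0.024 = 0.052780.

Unemployment rate after three months ≈ 5.28%.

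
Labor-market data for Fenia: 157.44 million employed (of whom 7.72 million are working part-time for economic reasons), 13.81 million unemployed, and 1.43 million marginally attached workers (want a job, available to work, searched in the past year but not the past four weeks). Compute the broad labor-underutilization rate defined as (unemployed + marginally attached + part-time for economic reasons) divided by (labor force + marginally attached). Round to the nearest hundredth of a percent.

Labor force = 157.44 + 13.81 = 171.25 million.
Numerator = 13.81 + 1.43 + 7.72 = 22.96 million.
Denominator = 171.25 + 1.43 = 172.68 million.
Broad rate = 22.96 / 172.68 = 13.30%.

Broad underutilization rate ≈ 13.30%.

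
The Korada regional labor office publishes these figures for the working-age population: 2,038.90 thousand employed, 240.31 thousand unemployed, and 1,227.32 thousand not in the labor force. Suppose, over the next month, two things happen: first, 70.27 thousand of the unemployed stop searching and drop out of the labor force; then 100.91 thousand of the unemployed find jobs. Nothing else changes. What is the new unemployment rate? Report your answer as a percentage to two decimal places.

New unemployment rate ≈ 3.13%.

Initially, labor force = 2,038.90 + 240.31 = 2,279.21 thousand, so u = 240.31/2,279.21 = 10.54%.
After the first change, unemployed and labor force both fall by 70.27 → E = 2,038.90, U = 170.04, labor force = 2,208.94 thousand.
After the second change, unemployed falls and employed rises by 100.91; labor force unchanged → E = 2,139.81, U = 69.13, labor force = 2,208.94 thousand.
New unemployment rate = 69.13 / 2,208.94 = 3.13%.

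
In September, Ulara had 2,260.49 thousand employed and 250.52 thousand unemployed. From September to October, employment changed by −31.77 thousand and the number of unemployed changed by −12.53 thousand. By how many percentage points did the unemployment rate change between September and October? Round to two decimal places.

September: labor force = 2,260.49 + 250.52 = 2,511.01; u = 250.52/2,511.01 = 9.98%.
October: labor force = 2,228.72 + 237.99 = 2,466.71; u = 237.99/2,466.71 = 9.65%.
Change = 9.65% − 9.98% = −0.33 pp.

The unemployment rate changed by −0.33 percentage points.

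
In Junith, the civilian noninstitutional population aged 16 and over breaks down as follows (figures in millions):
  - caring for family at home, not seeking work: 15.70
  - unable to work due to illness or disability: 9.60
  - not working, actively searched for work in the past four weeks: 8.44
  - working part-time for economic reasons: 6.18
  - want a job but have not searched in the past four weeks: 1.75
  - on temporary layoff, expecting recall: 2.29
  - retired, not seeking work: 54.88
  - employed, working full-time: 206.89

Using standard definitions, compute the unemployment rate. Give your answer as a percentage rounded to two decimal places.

Unemployment rate ≈ 4.79%.

Employed = 6.18 + 206.89 = 213.07 million (anyone who worked, including part-time for economic reasons, counts as employed).
Unemployed = 8.44 + 2.29 = 10.73 million (jobless and actively searching, or on temporary layoff).
Labor force = 213.07 + 10.73 = 223.80 million.
Unemployment rate = 10.73 / 223.80 = 4.79%.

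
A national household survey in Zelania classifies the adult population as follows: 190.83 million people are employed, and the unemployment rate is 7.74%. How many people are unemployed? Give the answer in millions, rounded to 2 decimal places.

About 16.01 million are unemployed.

Let U be the number unemployed. The labor force is E + U, and U/(E+U) = 0.0774.
So U = 0.0774 × 190.83 / (1 − 0.0774) = 14.7702 / 0.9226 ≈ 16.01 million.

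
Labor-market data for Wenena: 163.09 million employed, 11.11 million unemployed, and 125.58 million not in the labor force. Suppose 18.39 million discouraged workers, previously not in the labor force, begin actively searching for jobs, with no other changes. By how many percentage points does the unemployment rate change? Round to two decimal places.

Initially, labor force = 163.09 + 11.11 = 174.20 million, so u = 11.11/174.20 = 6.38%.
After the change, unemployed and labor force both rise by 18.39 → E = 163.09, U = 29.50, labor force = 192.59 million.
New unemployment rate = 29.50 / 192.59 = 15.32%.
Change = 15.32% − 6.38% = +8.94 percentage points.

The unemployment rate changes by +8.94 percentage points.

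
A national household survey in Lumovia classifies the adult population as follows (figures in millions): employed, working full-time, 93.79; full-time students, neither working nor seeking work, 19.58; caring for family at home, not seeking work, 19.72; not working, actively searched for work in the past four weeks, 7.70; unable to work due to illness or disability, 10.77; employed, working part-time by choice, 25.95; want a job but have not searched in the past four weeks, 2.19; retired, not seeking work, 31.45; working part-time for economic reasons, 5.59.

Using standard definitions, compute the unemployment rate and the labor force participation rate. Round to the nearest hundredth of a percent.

Unemployment rate ≈ 5.79%; labor force participation rate ≈ 61.38%.

Employed = 93.79 + 25.95 + 5.59 = 125.33 million (anyone who worked, including part-time for economic reasons, counts as employed).
Unemployed = 7.70 million.
Labor force = 125.33 + 7.70 = 133.03 million.
Not in labor force = 19.58 + 19.72 + 10.77 + 2.19 + 31.45 = 83.71 million (those not working and not actively searching are outside the labor force — including those who want a job but have given up searching).
Civilian working-age population = 133.03 + 83.71 = 216.74 million.
Unemployment rate = 7.70 / 133.03 = 5.79%.
Labor force participation rate = 133.03 / 216.74 = 61.38%.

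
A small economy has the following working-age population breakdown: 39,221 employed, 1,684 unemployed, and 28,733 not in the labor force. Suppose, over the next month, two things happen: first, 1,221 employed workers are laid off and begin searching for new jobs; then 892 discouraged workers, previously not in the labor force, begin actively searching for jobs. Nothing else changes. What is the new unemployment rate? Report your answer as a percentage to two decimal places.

Initially, labor force = 39,221 + 1,684 = 40,905, so u = 1,684/40,905 = 4.12%.
After the first change, employed falls and unemployed rises by 1,221; labor force unchanged → E = 38,000, U = 2,905, labor force = 40,905.
After the second change, unemployed and labor force both rise by 892 → E = 38,000, U = 3,797, labor force = 41,797.
New unemployment rate = 3,797 / 41,797 = 9.08%.

New unemployment rate ≈ 9.08%.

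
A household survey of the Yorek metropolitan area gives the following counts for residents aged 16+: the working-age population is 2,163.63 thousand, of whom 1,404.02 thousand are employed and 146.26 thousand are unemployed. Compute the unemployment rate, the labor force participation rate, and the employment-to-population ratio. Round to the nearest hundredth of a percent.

Labor force = employed + unemployed = 1,404.02 + 146.26 = 1,550.28 thousand.
Unemployment rate = 146.26 / 1,550.28 = 9.43%.
Labor force participation rate = 1,550.28 / 2,163.63 = 71.65%.
Employment-population ratio = 1,404.02 / 2,163.63 = 64.89%.

Unemployment rate ≈ 9.43%; labor force participation rate ≈ 71.65%; employment-population ratio ≈ 64.89%.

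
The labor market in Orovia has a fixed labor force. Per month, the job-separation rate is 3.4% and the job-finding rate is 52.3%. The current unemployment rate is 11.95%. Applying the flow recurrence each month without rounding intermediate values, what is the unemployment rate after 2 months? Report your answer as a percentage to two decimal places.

With a fixed labor force, u_{t+1} = u_t + s·(1−u_t) − f·u_t = u_t·(1−s−f) + s.
Here 1−s−f = 0.443 and s = 0.034.
u_1 = 0.119500 × 0.443 + 0.034 = 0.086939.
u_2 = 0.086939 × 0.443 + 0.034 = 0.072514.

Unemployment rate after two months ≈ 7.25%.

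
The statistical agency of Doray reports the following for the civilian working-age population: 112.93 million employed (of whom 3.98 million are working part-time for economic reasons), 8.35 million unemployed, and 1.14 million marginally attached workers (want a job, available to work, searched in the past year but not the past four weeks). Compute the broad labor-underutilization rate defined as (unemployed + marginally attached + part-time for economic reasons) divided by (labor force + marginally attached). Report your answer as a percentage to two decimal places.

Labor force = 112.93 + 8.35 = 121.28 million.
Numerator = 8.35 + 1.14 + 3.98 = 13.47 million.
Denominator = 121.28 + 1.14 = 122.42 million.
Broad rate = 13.47 / 122.42 = 11.00%.

Broad underutilization rate ≈ 11.00%.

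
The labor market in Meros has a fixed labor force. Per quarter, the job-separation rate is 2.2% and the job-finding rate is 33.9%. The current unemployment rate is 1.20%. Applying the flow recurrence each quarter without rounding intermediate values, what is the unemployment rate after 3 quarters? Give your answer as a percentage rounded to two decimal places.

Unemployment rate after three quarters ≈ 4.82%.

With a fixed labor force, u_{t+1} = u_t + s·(1−u_t) − f·u_t = u_t·(1−s−f) + s.
Here 1−s−f = 0.639 and s = 0.022.
u_1 = 0.012000 × 0.639 + 0.022 = 0.029668.
u_2 = 0.029668 × 0.639 + 0.022 = 0.040958.
u_3 = 0.040958 × 0.639 + 0.022 = 0.048172.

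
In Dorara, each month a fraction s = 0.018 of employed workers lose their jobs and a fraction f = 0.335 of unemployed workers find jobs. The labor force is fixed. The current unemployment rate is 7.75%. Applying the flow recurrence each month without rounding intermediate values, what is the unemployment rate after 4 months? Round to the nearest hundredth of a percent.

Unemployment rate after four months ≈ 5.56%.

With a fixed labor force, u_{t+1} = u_t + s·(1−u_t) − f·u_t = u_t·(1−s−f) + s.
Here 1−s−f = 0.647 and s = 0.018.
u_1 = 0.077500 × 0.647 + 0.018 = 0.068142.
u_2 = 0.068142 × 0.647 + 0.018 = 0.062088.
u_3 = 0.062088 × 0.647 + 0.018 = 0.058171.
u_4 = 0.058171 × 0.647 + 0.018 = 0.055637.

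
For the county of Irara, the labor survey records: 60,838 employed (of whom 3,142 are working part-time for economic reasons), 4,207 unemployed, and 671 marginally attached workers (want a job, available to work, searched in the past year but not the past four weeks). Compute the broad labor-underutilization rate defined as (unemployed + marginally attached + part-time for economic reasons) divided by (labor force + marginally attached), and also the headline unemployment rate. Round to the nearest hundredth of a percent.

Broad underutilization rate ≈ 12.20%; headline unemployment rate ≈ 6.47%.

Labor force = 60,838 + 4,207 = 65,045.
Numerator = 4,207 + 671 + 3,142 = 8,020.
Denominator = 65,045 + 671 = 65,716.
Broad rate = 8,020 / 65,716 = 12.20%.
Headline unemployment rate = 4,207 / 65,045 = 6.47%.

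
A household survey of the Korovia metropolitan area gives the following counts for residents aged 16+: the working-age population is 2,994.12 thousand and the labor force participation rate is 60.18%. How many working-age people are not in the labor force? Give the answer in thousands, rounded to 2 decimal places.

About 1,192.26 thousand are not in the labor force.

Share not in the labor force = 1 − 0.6018 = 0.3982.
Not in labor force = 0.3982 × 2,994.12 ≈ 1,192.26 thousand.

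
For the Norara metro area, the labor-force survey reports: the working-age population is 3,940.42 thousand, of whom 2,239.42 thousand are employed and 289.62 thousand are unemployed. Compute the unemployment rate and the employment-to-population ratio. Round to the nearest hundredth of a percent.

Unemployment rate ≈ 11.45%; employment-population ratio ≈ 56.83%.

Labor force = employed + unemployed = 2,239.42 + 289.62 = 2,529.04 thousand.
Unemployment rate = 289.62 / 2,529.04 = 11.45%.
Employment-population ratio = 2,239.42 / 3,940.42 = 56.83%.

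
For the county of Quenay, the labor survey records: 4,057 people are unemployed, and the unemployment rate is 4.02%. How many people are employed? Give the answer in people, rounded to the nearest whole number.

About 96,863 are employed.

Labor force = U / u = 4,057 / 0.0402 ≈ 100,920.
Employed = labor force − unemployed = 100,920 − 4,057 = 96,863.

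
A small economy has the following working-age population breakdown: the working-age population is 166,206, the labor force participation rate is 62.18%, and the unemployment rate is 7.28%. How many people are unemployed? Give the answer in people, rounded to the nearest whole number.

Labor force = 0.6218 × 166,206 = 103,347.
Unemployed = 0.0728 × 103,347 ≈ 7,524.

About 7,524 are unemployed.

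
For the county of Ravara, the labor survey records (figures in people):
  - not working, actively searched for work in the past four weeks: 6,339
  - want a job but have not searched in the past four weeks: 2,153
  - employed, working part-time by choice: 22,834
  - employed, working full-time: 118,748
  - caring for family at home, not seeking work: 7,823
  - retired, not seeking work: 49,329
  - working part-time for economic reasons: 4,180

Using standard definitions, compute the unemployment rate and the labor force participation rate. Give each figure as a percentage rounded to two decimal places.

Employed = 22,834 + 118,748 + 4,180 = 145,762 (anyone who worked, including part-time for economic reasons, counts as employed).
Unemployed = 6,339.
Labor force = 145,762 + 6,339 = 152,101.
Not in labor force = 2,153 + 7,823 + 49,329 = 59,305 (those not working and not actively searching are outside the labor force — including those who want a job but have given up searching).
Civilian working-age population = 152,101 + 59,305 = 211,406.
Unemployment rate = 6,339 / 152,101 = 4.17%.
Labor force participation rate = 152,101 / 211,406 = 71.95%.

Unemployment rate ≈ 4.17%; labor force participation rate ≈ 71.95%.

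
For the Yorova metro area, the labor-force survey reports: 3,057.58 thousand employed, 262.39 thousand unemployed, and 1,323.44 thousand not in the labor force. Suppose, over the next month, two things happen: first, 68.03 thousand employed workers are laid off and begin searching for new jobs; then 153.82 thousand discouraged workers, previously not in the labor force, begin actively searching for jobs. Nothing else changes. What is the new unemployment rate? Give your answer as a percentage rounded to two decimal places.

Initially, labor force = 3,057.58 + 262.39 = 3,319.97 thousand, so u = 262.39/3,319.97 = 7.90%.
After the first change, employed falls and unemployed rises by 68.03; labor force unchanged → E = 2,989.55, U = 330.42, labor force = 3,319.97 thousand.
After the second change, unemployed and labor force both rise by 153.82 → E = 2,989.55, U = 484.24, labor force = 3,473.79 thousand.
New unemployment rate = 484.24 / 3,473.79 = 13.94%.

New unemployment rate ≈ 13.94%.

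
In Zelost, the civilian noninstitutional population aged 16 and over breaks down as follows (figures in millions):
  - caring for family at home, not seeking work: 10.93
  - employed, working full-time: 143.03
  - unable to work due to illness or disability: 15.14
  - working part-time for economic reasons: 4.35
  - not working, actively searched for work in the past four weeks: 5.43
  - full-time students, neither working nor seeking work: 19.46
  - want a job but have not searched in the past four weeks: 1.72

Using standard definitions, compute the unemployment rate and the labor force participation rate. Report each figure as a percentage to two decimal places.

Unemployment rate ≈ 3.55%; labor force participation rate ≈ 76.38%.

Employed = 143.03 + 4.35 = 147.38 million (anyone who worked, including part-time for economic reasons, counts as employed).
Unemployed = 5.43 million.
Labor force = 147.38 + 5.43 = 152.81 million.
Not in labor force = 10.93 + 15.14 + 19.46 + 1.72 = 47.25 million (those not working and not actively searching are outside the labor force — including those who want a job but have given up searching).
Civilian working-age population = 152.81 + 47.25 = 200.06 million.
Unemployment rate = 5.43 / 152.81 = 3.55%.
Labor force participation rate = 152.81 / 200.06 = 76.38%.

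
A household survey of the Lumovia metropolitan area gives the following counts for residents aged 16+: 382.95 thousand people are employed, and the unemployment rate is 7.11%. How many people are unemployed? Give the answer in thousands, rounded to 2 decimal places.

Let U be the number unemployed. The labor force is E + U, and U/(E+U) = 0.0711.
So U = 0.0711 × 382.95 / (1 − 0.0711) = 27.2277 / 0.9289 ≈ 29.31 thousand.

About 29.31 thousand are unemployed.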